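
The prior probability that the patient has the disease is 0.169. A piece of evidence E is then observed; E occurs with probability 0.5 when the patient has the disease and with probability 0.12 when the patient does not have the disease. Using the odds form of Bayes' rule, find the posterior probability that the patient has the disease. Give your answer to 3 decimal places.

Prior odds = 0.169/(1−0.169) = 0.20337.
Likelihood ratio for E = 0.5/0.12 = 4.1667.
Posterior odds = prior odds × LR = 0.84737.
Posterior probability = odds/(1+odds) = 0.84737/1.8474 = 0.459.

Posterior probability ≈ 0.459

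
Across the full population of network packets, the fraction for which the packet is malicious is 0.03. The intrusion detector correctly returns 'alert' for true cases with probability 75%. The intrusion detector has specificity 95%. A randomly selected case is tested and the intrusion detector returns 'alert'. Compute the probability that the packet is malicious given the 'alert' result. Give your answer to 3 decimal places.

Write H for 'the packet is malicious'. Prior odds H:¬H = 0.03/0.97 = 0.030928. For the 'alert' outcome, the likelihood ratio is 0.75/0.05 = 15.000.
Posterior odds = 0.030928 × 15.000 = 0.46392, so P(H|E) = 0.46392/(1+0.46392) = 0.317.

P(H | E) ≈ 0.317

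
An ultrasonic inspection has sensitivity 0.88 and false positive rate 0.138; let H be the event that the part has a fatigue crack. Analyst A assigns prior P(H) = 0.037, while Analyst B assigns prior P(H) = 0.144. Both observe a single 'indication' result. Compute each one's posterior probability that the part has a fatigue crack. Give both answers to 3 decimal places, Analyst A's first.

P('+'|H) = 0.88, P('+'|¬H) = 0.138.
Analyst A: numerator 0.88·0.037 = 0.032560; evidence = 0.032560+0.138·0.963 = 0.16545; posterior = 0.197.
Analyst B: numerator 0.88·0.144 = 0.12672; evidence = 0.12672+0.138·0.856 = 0.24485; posterior = 0.518.

Analyst A: 0.197; Analyst B: 0.518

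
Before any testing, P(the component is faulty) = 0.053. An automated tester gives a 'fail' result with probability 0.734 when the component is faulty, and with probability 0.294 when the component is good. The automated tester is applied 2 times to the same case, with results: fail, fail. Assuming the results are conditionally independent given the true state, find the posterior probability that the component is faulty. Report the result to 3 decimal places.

Posterior P(H) ≈ 0.259

With H the event that the component is faulty, the joint likelihood of the observed sequence is P(data|H) = 0.734·0.734 = 0.53876 and P(data|¬H) = 0.294·0.294 = 0.086436.
Bayes: P(H|data) = 0.053·0.53876 / (0.053·0.53876 + 0.947·0.086436) = 0.028554/0.11041 = 0.2586.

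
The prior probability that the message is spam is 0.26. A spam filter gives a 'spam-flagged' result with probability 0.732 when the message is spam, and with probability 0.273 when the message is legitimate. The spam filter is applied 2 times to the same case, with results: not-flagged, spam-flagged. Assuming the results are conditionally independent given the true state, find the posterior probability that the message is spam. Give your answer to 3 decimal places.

Posterior P(H) ≈ 0.258

Let H be the event that the message is spam; start with P(H) = 0.26. P('spam-flagged'|H) = 0.732, P('spam-flagged'|¬H) = 0.273.
Update on result 1 ('not-flagged'): P(H) ← 0.268·0.2600 / (0.268·0.2600 + 0.727·0.7400) = 0.069680/0.60766 = 0.1147.
Update on result 2 ('spam-flagged'): P(H) ← 0.732·0.1147 / (0.732·0.1147 + 0.273·0.8853) = 0.083938/0.32563 = 0.2578.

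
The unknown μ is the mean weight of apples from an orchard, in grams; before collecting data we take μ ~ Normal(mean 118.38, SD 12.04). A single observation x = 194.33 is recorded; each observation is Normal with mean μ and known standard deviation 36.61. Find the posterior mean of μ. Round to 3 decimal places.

With known σ, the Normal prior is conjugate. Weight on the data is w = (n/σ²)/(n/σ² + 1/τ₀²) = 0.00074611/(0.00074611+0.00689838) = 0.097601.
Posterior mean = w·x̄ + (1−w)·μ₀ = 0.097601·194.33 + 0.90240·118.38 = 125.793.

Posterior mean ≈ 125.793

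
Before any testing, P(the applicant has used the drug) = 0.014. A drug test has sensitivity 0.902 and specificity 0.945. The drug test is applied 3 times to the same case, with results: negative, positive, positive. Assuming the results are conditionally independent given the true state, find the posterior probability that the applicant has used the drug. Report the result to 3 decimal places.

Posterior P(H) ≈ 0.284

Let H be the event that the applicant has used the drug; start with P(H) = 0.014. P('positive'|H) = 0.902, P('positive'|¬H) = 0.055.
Update on result 1 ('negative'): P(H) ← 0.098·0.0140 / (0.098·0.0140 + 0.945·0.9860) = 0.0013720/0.93314 = 0.0015.
Update on result 2 ('positive'): P(H) ← 0.902·0.0015 / (0.902·0.0015 + 0.055·0.9985) = 0.0013262/0.056245 = 0.0236.
Update on result 3 ('positive'): P(H) ← 0.902·0.0236 / (0.902·0.0236 + 0.055·0.9764) = 0.021268/0.074971 = 0.2837.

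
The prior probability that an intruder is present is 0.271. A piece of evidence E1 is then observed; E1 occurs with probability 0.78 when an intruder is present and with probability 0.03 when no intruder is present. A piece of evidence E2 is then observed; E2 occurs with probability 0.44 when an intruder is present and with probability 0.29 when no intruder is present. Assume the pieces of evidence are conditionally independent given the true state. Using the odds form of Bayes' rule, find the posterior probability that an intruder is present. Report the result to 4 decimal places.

Posterior probability ≈ 0.9362

Prior odds = 0.271/(1−0.271) = 0.37174.
Likelihood ratio for E1 = 0.78/0.03 = 26.000.
Likelihood ratio for E2 = 0.44/0.29 = 1.5172.
Posterior odds = prior odds × LR₁ × LR₂ = 14.665.
Posterior probability = odds/(1+odds) = 14.665/15.665 = 0.9362.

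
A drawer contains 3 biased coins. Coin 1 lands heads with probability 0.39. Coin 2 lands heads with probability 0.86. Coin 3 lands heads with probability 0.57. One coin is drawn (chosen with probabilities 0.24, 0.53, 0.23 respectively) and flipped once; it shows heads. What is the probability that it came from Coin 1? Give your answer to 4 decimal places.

Tabulate prior·likelihood by source: [1] prior 0.24, lik 0.39, product 0.09360; [2] prior 0.53, lik 0.86, product 0.4558; [3] prior 0.23, lik 0.57, product 0.1311.
Normalizing constant = 0.68050; the posterior for Coin 1 is its product over the sum, 0.09360/0.68050 = 0.1375.

Posterior probability ≈ 0.1375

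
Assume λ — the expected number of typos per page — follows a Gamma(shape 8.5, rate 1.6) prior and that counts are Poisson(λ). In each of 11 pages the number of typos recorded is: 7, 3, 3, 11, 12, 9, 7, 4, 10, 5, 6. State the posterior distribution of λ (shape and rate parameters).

The Poisson likelihood adds the total count to the shape and the number of exposure periods to the rate. Here ∑xᵢ = 77 and n = 11, so shape 8.5→85.5 and rate 1.6→12.6.

Posterior: Gamma(shape=85.5, rate=12.6)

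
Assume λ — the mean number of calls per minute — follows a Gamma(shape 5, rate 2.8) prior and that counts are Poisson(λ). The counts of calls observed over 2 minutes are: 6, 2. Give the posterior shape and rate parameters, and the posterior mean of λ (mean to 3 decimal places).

Posterior: Gamma(shape=13, rate=4.8); mean ≈ 2.708

Total count ∑xᵢ = 8 over n = 2 minutes.
Gamma is conjugate to the Poisson likelihood: posterior is Gamma(shape = 5+8 = 13, rate = 2.8+2 = 4.8).
Posterior mean = shape/rate = 13/4.8 = 2.708.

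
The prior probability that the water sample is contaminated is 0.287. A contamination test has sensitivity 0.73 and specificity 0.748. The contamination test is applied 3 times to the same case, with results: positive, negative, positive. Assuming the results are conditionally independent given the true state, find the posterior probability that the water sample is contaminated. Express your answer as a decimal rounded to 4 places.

Posterior P(H) ≈ 0.5494

Let H be the event that the water sample is contaminated; start with P(H) = 0.287. P('positive'|H) = 0.73, P('positive'|¬H) = 0.252.
Update on result 1 ('positive'): P(H) ← 0.73·0.2870 / (0.73·0.2870 + 0.252·0.7130) = 0.20951/0.38919 = 0.5383.
Update on result 2 ('negative'): P(H) ← 0.27·0.5383 / (0.27·0.5383 + 0.748·0.4617) = 0.14535/0.49068 = 0.2962.
Update on result 3 ('positive'): P(H) ← 0.73·0.2962 / (0.73·0.2962 + 0.252·0.7038) = 0.21624/0.39359 = 0.5494.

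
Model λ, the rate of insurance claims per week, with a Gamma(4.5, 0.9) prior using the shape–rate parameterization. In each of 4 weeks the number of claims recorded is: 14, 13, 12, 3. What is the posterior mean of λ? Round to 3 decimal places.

Total count ∑xᵢ = 42 over n = 4 weeks.
Gamma is conjugate to the Poisson likelihood: posterior is Gamma(shape = 4.5+42 = 46.5, rate = 0.9+4 = 4.9).
Posterior mean = shape/rate = 46.5/4.9 = 9.490.

Posterior mean ≈ 9.490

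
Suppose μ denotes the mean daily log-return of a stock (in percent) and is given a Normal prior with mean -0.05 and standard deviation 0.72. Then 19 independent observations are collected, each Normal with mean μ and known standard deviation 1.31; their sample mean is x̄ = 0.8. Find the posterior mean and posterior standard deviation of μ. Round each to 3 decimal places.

Prior precision 1/τ₀² = 1/0.72² = 1.92901; data precision n/σ² = 19/1.31² = 11.0716.
Posterior precision = 1.92901 + 11.0716 = 13.0006, giving posterior SD = 1/√13.0006 = 0.277.
Posterior mean = (1.92901·-0.05 + 11.0716·0.8) / 13.0006 = 0.674.

Posterior mean ≈ 0.674; posterior SD ≈ 0.277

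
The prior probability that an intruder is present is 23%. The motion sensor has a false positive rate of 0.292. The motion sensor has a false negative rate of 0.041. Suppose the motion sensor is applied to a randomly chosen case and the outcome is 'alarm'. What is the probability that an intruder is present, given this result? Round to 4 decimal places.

Let H be the event that an intruder is present. P(H) = 0.23, so P(¬H) = 0.77. With E the 'alarm' result, P(E|H) = 0.959 and P(E|¬H) = 0.292.
P(E) = 0.959·0.23 + 0.292·0.77 = 0.22057 + 0.22484 = 0.44541.
By Bayes' theorem, P(H|E) = 0.22057 / 0.44541 = 0.4952.

P(H | E) ≈ 0.4952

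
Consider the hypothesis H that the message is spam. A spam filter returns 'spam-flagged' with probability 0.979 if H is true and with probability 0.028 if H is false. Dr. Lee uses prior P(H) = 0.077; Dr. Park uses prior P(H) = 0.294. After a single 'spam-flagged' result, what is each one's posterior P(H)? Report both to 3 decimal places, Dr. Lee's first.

P('+'|H) = 0.979, P('+'|¬H) = 0.028.
Dr. Lee: numerator 0.979·0.077 = 0.075383; evidence = 0.075383+0.028·0.923 = 0.10123; posterior = 0.745.
Dr. Park: numerator 0.979·0.294 = 0.28783; evidence = 0.28783+0.028·0.706 = 0.30759; posterior = 0.936.

Dr. Lee: 0.745; Dr. Park: 0.936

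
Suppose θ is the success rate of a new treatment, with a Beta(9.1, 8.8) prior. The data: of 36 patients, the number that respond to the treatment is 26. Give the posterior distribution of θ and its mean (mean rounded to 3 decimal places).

The binomial likelihood is conjugate to the Beta prior: with 26 successes and 10 failures, the posterior is Beta(9.1+26, 8.8+10) = Beta(35.1, 18.8).
Posterior mean = α/(α+β) = 35.1/53.9 = 0.651.

Posterior: Beta(35.1, 18.8); mean ≈ 0.651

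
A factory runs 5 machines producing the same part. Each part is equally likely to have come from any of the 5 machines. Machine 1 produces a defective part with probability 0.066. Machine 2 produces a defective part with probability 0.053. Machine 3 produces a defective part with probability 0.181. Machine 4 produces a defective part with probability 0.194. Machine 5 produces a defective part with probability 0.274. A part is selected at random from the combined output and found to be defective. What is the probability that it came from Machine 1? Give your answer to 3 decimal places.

Tabulate prior·likelihood by source: [1] prior 0.2, lik 0.066, product 0.01320; [2] prior 0.2, lik 0.053, product 0.01060; [3] prior 0.2, lik 0.181, product 0.03620; [4] prior 0.2, lik 0.194, product 0.03880; [5] prior 0.2, lik 0.274, product 0.05480.
Normalizing constant = 0.15360; the posterior for Machine 1 is its product over the sum, 0.01320/0.15360 = 0.086.

Posterior probability ≈ 0.086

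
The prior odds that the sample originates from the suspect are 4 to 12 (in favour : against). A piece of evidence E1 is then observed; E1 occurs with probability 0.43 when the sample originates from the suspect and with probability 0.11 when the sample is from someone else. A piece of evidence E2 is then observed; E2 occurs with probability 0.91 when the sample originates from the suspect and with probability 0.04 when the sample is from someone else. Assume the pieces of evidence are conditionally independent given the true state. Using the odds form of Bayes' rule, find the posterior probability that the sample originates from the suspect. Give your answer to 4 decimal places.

Prior odds = 4/12 = 0.33333.
Likelihood ratio for E1 = 0.43/0.11 = 3.9091.
Likelihood ratio for E2 = 0.91/0.04 = 22.750.
Posterior odds = prior odds × LR₁ × LR₂ = 29.644.
Posterior probability = odds/(1+odds) = 29.644/30.644 = 0.9674.

Posterior probability ≈ 0.9674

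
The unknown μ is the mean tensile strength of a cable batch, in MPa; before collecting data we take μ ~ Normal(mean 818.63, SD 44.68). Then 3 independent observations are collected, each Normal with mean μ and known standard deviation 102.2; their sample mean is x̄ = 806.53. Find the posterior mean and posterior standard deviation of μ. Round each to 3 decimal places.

Prior precision 1/τ₀² = 1/44.68² = 0.00050093; data precision n/σ² = 3/102.2² = 0.00028722.
Posterior precision = 0.00050093 + 0.00028722 = 0.00078815, giving posterior SD = 1/√0.00078815 = 35.620.
Posterior mean = (0.00050093·818.63 + 0.00028722·806.53) / 0.00078815 = 814.220.

Posterior mean ≈ 814.220; posterior SD ≈ 35.620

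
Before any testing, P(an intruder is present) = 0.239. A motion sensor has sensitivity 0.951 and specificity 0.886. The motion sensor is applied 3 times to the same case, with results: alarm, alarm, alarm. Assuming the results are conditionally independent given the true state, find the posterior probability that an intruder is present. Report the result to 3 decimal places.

With H the event that an intruder is present, the joint likelihood of the observed sequence is P(data|H) = 0.951·0.951·0.951 = 0.86009 and P(data|¬H) = 0.114·0.114·0.114 = 0.0014815.
Bayes: P(H|data) = 0.239·0.86009 / (0.239·0.86009 + 0.761·0.0014815) = 0.20556/0.20669 = 0.9945.

Posterior P(H) ≈ 0.995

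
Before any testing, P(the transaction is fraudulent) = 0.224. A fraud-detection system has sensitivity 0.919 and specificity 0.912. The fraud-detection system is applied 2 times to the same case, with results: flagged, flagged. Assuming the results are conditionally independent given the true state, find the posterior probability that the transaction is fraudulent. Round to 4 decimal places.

Posterior P(H) ≈ 0.9692

With H the event that the transaction is fraudulent, the joint likelihood of the observed sequence is P(data|H) = 0.919·0.919 = 0.84456 and P(data|¬H) = 0.088·0.088 = 0.0077440.
Bayes: P(H|data) = 0.224·0.84456 / (0.224·0.84456 + 0.776·0.0077440) = 0.18918/0.19519 = 0.9692.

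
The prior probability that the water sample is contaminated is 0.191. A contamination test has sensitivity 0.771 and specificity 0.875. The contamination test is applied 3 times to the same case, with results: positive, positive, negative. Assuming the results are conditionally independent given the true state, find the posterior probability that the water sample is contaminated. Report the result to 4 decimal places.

Let H be the event that the water sample is contaminated; start with P(H) = 0.191. P('positive'|H) = 0.771, P('positive'|¬H) = 0.125.
Update on result 1 ('positive'): P(H) ← 0.771·0.1910 / (0.771·0.1910 + 0.125·0.8090) = 0.14726/0.24839 = 0.5929.
Update on result 2 ('positive'): P(H) ← 0.771·0.5929 / (0.771·0.5929 + 0.125·0.4071) = 0.45710/0.50800 = 0.8998.
Update on result 3 ('negative'): P(H) ← 0.229·0.8998 / (0.229·0.8998 + 0.875·0.1002) = 0.20606/0.29372 = 0.7016.

Posterior P(H) ≈ 0.7016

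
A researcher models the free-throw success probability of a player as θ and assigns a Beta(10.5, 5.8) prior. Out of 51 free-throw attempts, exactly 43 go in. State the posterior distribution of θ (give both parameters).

Observing 43 successes and 8 failures updates Beta(10.5, 5.8) by adding the success and failure counts to the two shape parameters: α = 10.5+43 = 53.5, β = 5.8+8 = 13.8.

Posterior: Beta(53.5, 13.8)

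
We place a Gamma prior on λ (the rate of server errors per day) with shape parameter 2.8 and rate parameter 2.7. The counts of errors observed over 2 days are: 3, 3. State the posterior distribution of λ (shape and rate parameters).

Posterior: Gamma(shape=8.8, rate=4.7)

The Poisson likelihood adds the total count to the shape and the number of exposure periods to the rate. Here ∑xᵢ = 6 and n = 2, so shape 2.8→8.8 and rate 2.7→4.7.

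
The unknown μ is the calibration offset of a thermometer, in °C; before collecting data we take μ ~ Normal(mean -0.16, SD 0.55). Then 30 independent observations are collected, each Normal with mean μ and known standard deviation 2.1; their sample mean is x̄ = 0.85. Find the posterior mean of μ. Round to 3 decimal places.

With known σ, the Normal prior is conjugate. Weight on the data is w = (n/σ²)/(n/σ² + 1/τ₀²) = 6.80272/(6.80272+3.30579) = 0.67297.
Posterior mean = w·x̄ + (1−w)·μ₀ = 0.67297·0.85 + 0.32703·-0.16 = 0.520.

Posterior mean ≈ 0.520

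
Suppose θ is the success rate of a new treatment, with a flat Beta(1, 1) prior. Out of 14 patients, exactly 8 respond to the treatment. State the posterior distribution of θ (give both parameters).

Posterior: Beta(9, 7)

Observing 8 successes and 6 failures updates Beta(1, 1) by adding the success and failure counts to the two shape parameters: α = 1+8 = 9, β = 1+6 = 7.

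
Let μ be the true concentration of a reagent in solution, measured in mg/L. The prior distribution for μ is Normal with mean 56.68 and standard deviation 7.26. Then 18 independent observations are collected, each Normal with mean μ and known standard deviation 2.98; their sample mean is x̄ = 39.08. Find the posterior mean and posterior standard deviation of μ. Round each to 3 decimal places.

Posterior mean ≈ 39.243; posterior SD ≈ 0.699

Prior precision 1/τ₀² = 1/7.26² = 0.0189726; data precision n/σ² = 18/2.98² = 2.02694.
Posterior precision = 0.0189726 + 2.02694 = 2.04591, giving posterior SD = 1/√2.04591 = 0.699.
Posterior mean = (0.0189726·56.68 + 2.02694·39.08) / 2.04591 = 39.243.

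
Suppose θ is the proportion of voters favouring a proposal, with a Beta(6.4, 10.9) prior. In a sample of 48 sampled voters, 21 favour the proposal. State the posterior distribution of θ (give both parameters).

Observing 21 successes and 27 failures updates Beta(6.4, 10.9) by adding the success and failure counts to the two shape parameters: α = 6.4+21 = 27.4, β = 10.9+27 = 37.9.

Posterior: Beta(27.4, 37.9)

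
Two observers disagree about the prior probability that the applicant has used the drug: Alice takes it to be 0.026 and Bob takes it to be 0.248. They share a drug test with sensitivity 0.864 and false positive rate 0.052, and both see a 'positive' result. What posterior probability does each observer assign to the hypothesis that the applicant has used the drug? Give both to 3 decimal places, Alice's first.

The likelihood ratio for a 'positive' result is 0.864/0.052 = 16.615.
Alice: prior odds 0.026/0.974 = 0.026694; posterior odds 0.44353; posterior probability 0.307.
Bob: prior odds 0.248/0.752 = 0.32979; posterior odds 5.4795; posterior probability 0.846.

Alice: 0.307; Bob: 0.846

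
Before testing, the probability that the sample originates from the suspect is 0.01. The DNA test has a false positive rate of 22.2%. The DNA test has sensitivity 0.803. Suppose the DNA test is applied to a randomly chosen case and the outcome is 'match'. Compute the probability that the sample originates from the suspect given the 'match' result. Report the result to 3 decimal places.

P(H | E) ≈ 0.035

Write H for 'the sample originates from the suspect'. Prior odds H:¬H = 0.01/0.99 = 0.010101. For the 'match' outcome, the likelihood ratio is 0.803/0.222 = 3.6171.
Posterior odds = 0.010101 × 3.6171 = 0.036537, so P(H|E) = 0.036537/(1+0.036537) = 0.035.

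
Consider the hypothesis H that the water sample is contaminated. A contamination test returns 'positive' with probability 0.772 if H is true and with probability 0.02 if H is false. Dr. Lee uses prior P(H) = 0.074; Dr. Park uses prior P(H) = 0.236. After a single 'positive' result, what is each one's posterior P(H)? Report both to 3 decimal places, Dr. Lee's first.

The likelihood ratio for a 'positive' result is 0.772/0.02 = 38.600.
Dr. Lee: prior odds 0.074/0.926 = 0.079914; posterior odds 3.0847; posterior probability 0.755.
Dr. Park: prior odds 0.236/0.764 = 0.30890; posterior odds 11.924; posterior probability 0.923.

Dr. Lee: 0.755; Dr. Park: 0.923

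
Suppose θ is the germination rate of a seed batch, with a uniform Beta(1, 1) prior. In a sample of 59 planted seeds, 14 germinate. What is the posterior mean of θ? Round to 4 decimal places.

The binomial likelihood is conjugate to the Beta prior: with 14 successes and 45 failures, the posterior is Beta(1+14, 1+45) = Beta(15, 46).
Posterior mean = α/(α+β) = 15/61 = 0.2459.

Posterior mean ≈ 0.2459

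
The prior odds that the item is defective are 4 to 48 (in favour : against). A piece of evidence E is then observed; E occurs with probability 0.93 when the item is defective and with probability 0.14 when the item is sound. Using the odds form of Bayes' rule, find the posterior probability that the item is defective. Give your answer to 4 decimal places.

Posterior probability ≈ 0.3563

Prior odds = 4/48 = 0.083333. In log-odds, ln(0.083333) = -2.4849.
Add log likelihood ratio: ln(6.6429) = 1.8935.
Posterior log-odds = -0.59136, so posterior odds = exp(-0.59136) = 0.55357. Converting, P(H|E) = 0.55357/1.5536 = 0.3563.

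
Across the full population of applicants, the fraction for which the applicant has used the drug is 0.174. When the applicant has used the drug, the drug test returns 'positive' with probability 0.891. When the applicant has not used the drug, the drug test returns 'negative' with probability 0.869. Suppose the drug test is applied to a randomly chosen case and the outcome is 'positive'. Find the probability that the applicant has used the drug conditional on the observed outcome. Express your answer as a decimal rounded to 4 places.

Let H be the event that the applicant has used the drug. P(H) = 0.174, so P(¬H) = 0.826. With E the 'positive' result, P(E|H) = 0.891 and P(E|¬H) = 0.131.
P(E) = 0.891·0.174 + 0.131·0.826 = 0.15503 + 0.10821 = 0.26324.
By Bayes' theorem, P(H|E) = 0.15503 / 0.26324 = 0.5889.

P(H | E) ≈ 0.5889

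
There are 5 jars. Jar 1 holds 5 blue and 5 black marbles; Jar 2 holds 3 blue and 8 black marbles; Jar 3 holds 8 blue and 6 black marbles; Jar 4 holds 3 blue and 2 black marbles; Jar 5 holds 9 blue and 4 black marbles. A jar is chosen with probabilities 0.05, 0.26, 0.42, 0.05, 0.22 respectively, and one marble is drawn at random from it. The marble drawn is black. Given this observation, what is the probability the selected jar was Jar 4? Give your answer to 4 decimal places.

Posterior probability ≈ 0.0415

P(black|Jar 1) = 0.5; P(black|Jar 2) = 0.7273; P(black|Jar 3) = 0.4286; P(black|Jar 4) = 0.4; P(black|Jar 5) = 0.3077.
Prior × likelihood for each source: 0.05·0.5=0.02500, 0.26·0.7273=0.1891, 0.42·0.4286=0.1800, 0.05·0.4=0.02000, 0.22·0.3077=0.06769. Summing gives P(black) = 0.48178.
P(Jar 4 | black) = 0.02000 / 0.48178 = 0.0415.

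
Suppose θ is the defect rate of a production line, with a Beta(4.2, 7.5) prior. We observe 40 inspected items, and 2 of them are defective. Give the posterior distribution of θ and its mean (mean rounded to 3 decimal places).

Posterior: Beta(6.2, 45.5); mean ≈ 0.120

The binomial likelihood is conjugate to the Beta prior: with 2 successes and 38 failures, the posterior is Beta(4.2+2, 7.5+38) = Beta(6.2, 45.5).
Posterior mean = α/(α+β) = 6.2/51.7 = 0.120.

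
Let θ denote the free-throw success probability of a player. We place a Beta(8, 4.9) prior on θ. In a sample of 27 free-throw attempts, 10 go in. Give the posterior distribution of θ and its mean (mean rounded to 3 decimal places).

Observing 10 successes and 17 failures updates Beta(8, 4.9) by adding the success and failure counts to the two shape parameters: α = 8+10 = 18, β = 4.9+17 = 21.9.
Posterior mean = α/(α+β) = 18/39.9 = 0.451.

Posterior: Beta(18, 21.9); mean ≈ 0.451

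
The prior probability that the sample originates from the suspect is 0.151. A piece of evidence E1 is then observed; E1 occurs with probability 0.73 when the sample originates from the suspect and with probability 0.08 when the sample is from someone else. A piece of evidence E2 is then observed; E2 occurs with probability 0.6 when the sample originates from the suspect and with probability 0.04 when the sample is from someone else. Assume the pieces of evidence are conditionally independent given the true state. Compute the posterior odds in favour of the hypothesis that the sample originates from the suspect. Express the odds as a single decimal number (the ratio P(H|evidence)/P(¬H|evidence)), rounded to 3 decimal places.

Prior odds = 0.151/(1−0.151) = 0.17786.
Likelihood ratio for E1 = 0.73/0.08 = 9.1250.
Likelihood ratio for E2 = 0.6/0.04 = 15.000.
Posterior odds = prior odds × LR₁ × LR₂ = 24.344.

Posterior odds ≈ 24.344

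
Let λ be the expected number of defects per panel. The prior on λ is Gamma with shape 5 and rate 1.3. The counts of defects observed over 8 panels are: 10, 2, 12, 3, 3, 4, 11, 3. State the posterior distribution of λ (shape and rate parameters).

Posterior: Gamma(shape=53, rate=9.3)

Total count ∑xᵢ = 48 over n = 8 panels.
Gamma is conjugate to the Poisson likelihood: posterior is Gamma(shape = 5+48 = 53, rate = 1.3+8 = 9.3).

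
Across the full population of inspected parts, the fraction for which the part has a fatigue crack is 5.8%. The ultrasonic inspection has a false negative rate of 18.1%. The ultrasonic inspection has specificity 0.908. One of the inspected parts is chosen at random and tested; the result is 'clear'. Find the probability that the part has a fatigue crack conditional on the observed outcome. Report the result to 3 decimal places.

Let H be the event that the part has a fatigue crack. P(H) = 0.058, so P(¬H) = 0.942. With E the 'clear' result, P(E|H) = 0.181 and P(E|¬H) = 0.908.
P(E) = 0.181·0.058 + 0.908·0.942 = 0.010498 + 0.85534 = 0.86583.
By Bayes' theorem, P(H|E) = 0.010498 / 0.86583 = 0.012.

P(H | E) ≈ 0.012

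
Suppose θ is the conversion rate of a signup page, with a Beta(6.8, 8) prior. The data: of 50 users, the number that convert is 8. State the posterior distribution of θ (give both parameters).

Observing 8 successes and 42 failures updates Beta(6.8, 8) by adding the success and failure counts to the two shape parameters: α = 6.8+8 = 14.8, β = 8+42 = 50.

Posterior: Beta(14.8, 50)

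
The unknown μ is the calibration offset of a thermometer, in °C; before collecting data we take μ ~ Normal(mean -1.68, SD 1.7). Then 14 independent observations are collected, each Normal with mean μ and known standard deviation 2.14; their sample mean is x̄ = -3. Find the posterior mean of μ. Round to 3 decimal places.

With known σ, the Normal prior is conjugate. Weight on the data is w = (n/σ²)/(n/σ² + 1/τ₀²) = 3.05704/(3.05704+0.346021) = 0.89832.
Posterior mean = w·x̄ + (1−w)·μ₀ = 0.89832·-3 + 0.10168·-1.68 = -2.866.

Posterior mean ≈ -2.866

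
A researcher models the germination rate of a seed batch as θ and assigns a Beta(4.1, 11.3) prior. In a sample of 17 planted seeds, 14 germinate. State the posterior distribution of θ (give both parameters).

Posterior: Beta(18.1, 14.3)

Observing 14 successes and 3 failures updates Beta(4.1, 11.3) by adding the success and failure counts to the two shape parameters: α = 4.1+14 = 18.1, β = 11.3+3 = 14.3.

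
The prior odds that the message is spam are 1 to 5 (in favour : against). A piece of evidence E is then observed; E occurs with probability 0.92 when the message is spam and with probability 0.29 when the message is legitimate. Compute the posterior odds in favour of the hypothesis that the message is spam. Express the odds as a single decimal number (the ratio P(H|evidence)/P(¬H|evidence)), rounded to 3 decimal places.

Prior odds = 1/5 = 0.20000. In log-odds, ln(0.20000) = -1.6094.
Add log likelihood ratio: ln(3.1724) = 1.1545.
Posterior log-odds = -0.45495, so posterior odds = exp(-0.45495) = 0.63448.

Posterior odds ≈ 0.634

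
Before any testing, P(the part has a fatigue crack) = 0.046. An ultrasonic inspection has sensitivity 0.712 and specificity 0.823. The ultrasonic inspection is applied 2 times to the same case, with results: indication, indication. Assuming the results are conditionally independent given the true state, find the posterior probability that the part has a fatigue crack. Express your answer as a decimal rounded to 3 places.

With H the event that the part has a fatigue crack, the joint likelihood of the observed sequence is P(data|H) = 0.712·0.712 = 0.50694 and P(data|¬H) = 0.177·0.177 = 0.031329.
Bayes: P(H|data) = 0.046·0.50694 / (0.046·0.50694 + 0.954·0.031329) = 0.023319/0.053207 = 0.4383.

Posterior P(H) ≈ 0.438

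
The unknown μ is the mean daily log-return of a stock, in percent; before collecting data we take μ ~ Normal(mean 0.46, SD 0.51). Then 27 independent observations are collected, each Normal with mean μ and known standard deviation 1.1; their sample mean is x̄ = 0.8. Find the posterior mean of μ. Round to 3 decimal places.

Posterior mean ≈ 0.750

Prior precision 1/τ₀² = 1/0.51² = 3.84468; data precision n/σ² = 27/1.1² = 22.3140.
Posterior precision = 3.84468 + 22.3140 = 26.1587.
Posterior mean = (3.84468·0.46 + 22.3140·0.8) / 26.1587 = 0.750.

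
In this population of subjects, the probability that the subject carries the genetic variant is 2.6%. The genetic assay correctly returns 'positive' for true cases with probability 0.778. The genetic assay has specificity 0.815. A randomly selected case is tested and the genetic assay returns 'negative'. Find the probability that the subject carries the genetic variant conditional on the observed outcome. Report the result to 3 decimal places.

Write H for 'the subject carries the genetic variant'. Prior odds H:¬H = 0.026/0.974 = 0.026694. For the 'negative' outcome, the likelihood ratio is 0.222/0.815 = 0.27239.
Posterior odds = 0.026694 × 0.27239 = 0.0072713, so P(H|E) = 0.0072713/(1+0.0072713) = 0.007.

P(H | E) ≈ 0.007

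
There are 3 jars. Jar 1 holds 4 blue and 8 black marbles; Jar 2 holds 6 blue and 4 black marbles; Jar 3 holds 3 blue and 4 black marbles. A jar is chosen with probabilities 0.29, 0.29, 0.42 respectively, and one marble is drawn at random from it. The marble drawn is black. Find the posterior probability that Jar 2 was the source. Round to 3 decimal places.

Tabulate prior·likelihood by source: [1] prior 0.29, lik 0.6667, product 0.1933; [2] prior 0.29, lik 0.4, product 0.1160; [3] prior 0.42, lik 0.5714, product 0.2400.
Normalizing constant = 0.54933; the posterior for Jar 2 is its product over the sum, 0.1160/0.54933 = 0.211.

Posterior probability ≈ 0.211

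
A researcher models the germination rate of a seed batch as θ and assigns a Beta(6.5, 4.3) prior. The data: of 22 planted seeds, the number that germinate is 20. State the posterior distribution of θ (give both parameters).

Observing 20 successes and 2 failures updates Beta(6.5, 4.3) by adding the success and failure counts to the two shape parameters: α = 6.5+20 = 26.5, β = 4.3+2 = 6.3.

Posterior: Beta(26.5, 6.3)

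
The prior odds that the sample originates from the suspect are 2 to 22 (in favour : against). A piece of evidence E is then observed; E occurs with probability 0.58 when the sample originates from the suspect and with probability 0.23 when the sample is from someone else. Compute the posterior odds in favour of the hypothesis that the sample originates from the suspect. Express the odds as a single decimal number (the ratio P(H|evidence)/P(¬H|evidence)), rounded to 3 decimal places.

Posterior odds ≈ 0.229

Prior odds = 2/22 = 0.090909. In log-odds, ln(0.090909) = -2.3979.
Add log likelihood ratio: ln(2.5217) = 0.92495.
Posterior log-odds = -1.4729, so posterior odds = exp(-1.4729) = 0.22925.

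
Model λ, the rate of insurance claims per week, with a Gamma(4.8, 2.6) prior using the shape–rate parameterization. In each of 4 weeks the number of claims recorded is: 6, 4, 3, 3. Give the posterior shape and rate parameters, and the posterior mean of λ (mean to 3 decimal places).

Posterior: Gamma(shape=20.8, rate=6.6); mean ≈ 3.152

The Poisson likelihood adds the total count to the shape and the number of exposure periods to the rate. Here ∑xᵢ = 16 and n = 4, so shape 4.8→20.8 and rate 2.6→6.6.
E[λ | data] = 20.8/6.6 = 3.152.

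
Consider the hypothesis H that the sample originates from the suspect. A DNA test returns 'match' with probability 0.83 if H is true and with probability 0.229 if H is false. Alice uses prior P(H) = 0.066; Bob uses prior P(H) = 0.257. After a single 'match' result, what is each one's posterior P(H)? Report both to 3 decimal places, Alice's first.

Alice: 0.204; Bob: 0.556

The likelihood ratio for a 'match' result is 0.83/0.229 = 3.6245.
Alice: prior odds 0.066/0.934 = 0.070664; posterior odds 0.25612; posterior probability 0.204.
Bob: prior odds 0.257/0.743 = 0.34590; posterior odds 1.2537; posterior probability 0.556.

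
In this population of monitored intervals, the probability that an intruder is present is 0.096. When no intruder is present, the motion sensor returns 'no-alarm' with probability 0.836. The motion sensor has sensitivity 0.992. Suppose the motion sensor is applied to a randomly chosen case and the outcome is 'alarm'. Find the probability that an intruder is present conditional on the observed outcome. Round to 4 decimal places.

Let H be the event that an intruder is present. P(H) = 0.096, so P(¬H) = 0.904. With E the 'alarm' result, P(E|H) = 0.992 and P(E|¬H) = 0.164.
P(E) = 0.992·0.096 + 0.164·0.904 = 0.095232 + 0.14826 = 0.24349.
By Bayes' theorem, P(H|E) = 0.095232 / 0.24349 = 0.3911.

P(H | E) ≈ 0.3911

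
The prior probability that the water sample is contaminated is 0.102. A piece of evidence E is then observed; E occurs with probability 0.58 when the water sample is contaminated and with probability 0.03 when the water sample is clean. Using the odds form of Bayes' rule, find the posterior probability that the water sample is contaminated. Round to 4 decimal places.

Posterior probability ≈ 0.6871

Prior odds = 0.102/(1−0.102) = 0.11359.
Likelihood ratio for E = 0.58/0.03 = 19.333.
Posterior odds = prior odds × LR = 2.1960.
Posterior probability = odds/(1+odds) = 2.1960/3.1960 = 0.6871.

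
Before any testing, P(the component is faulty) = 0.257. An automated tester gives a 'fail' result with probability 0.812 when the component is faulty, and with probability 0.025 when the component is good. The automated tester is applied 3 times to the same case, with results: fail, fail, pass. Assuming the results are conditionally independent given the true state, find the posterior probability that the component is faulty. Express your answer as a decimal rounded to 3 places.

Posterior P(H) ≈ 0.986

With H the event that the component is faulty, the joint likelihood of the observed sequence is P(data|H) = 0.812·0.812·0.188 = 0.12396 and P(data|¬H) = 0.025·0.025·0.975 = 0.00060938.
Bayes: P(H|data) = 0.257·0.12396 / (0.257·0.12396 + 0.743·0.00060938) = 0.031857/0.032310 = 0.9860.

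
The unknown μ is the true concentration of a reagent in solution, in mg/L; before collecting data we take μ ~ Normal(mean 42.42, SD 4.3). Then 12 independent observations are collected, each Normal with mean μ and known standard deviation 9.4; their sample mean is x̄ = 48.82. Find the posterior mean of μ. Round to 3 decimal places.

With known σ, the Normal prior is conjugate. Weight on the data is w = (n/σ²)/(n/σ² + 1/τ₀²) = 0.135808/(0.135808+0.0540833) = 0.71519.
Posterior mean = w·x̄ + (1−w)·μ₀ = 0.71519·48.82 + 0.28481·42.42 = 46.997.

Posterior mean ≈ 46.997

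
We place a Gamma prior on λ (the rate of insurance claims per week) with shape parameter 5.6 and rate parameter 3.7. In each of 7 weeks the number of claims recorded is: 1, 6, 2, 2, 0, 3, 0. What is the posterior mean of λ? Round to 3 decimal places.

Total count ∑xᵢ = 14 over n = 7 weeks.
Gamma is conjugate to the Poisson likelihood: posterior is Gamma(shape = 5.6+14 = 19.6, rate = 3.7+7 = 10.7).
E[λ | data] = 19.6/10.7 = 1.832.

Posterior mean ≈ 1.832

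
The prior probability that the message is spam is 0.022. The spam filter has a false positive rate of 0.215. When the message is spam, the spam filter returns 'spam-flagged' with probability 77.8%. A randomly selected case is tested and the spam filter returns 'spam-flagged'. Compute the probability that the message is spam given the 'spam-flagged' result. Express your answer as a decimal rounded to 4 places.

Write H for 'the message is spam'. Prior odds H:¬H = 0.022/0.978 = 0.022495. For the 'spam-flagged' outcome, the likelihood ratio is 0.778/0.215 = 3.6186.
Posterior odds = 0.022495 × 3.6186 = 0.081400, so P(H|E) = 0.081400/(1+0.081400) = 0.0753.

P(H | E) ≈ 0.0753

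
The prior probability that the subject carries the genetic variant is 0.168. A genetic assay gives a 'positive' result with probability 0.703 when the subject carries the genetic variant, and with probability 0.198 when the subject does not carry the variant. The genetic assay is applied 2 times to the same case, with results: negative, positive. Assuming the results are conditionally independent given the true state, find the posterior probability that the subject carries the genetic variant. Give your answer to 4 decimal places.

Posterior P(H) ≈ 0.2098

With H the event that the subject carries the genetic variant, the joint likelihood of the observed sequence is P(data|H) = 0.297·0.703 = 0.20879 and P(data|¬H) = 0.802·0.198 = 0.15880.
Bayes: P(H|data) = 0.168·0.20879 / (0.168·0.20879 + 0.832·0.15880) = 0.035077/0.16720 = 0.2098.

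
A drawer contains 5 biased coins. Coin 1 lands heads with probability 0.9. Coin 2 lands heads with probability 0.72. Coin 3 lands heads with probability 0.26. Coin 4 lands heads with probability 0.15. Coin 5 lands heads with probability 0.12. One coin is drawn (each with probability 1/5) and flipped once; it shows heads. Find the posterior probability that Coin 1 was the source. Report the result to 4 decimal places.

Posterior probability ≈ 0.4186

P(heads|C1) = 0.9; P(heads|C2) = 0.72; P(heads|C3) = 0.26; P(heads|C4) = 0.15; P(heads|C5) = 0.12.
Prior × likelihood for each source: 0.2·0.9=0.1800, 0.2·0.72=0.1440, 0.2·0.26=0.05200, 0.2·0.15=0.03000, 0.2·0.12=0.02400. Summing gives P(heads) = 0.43000.
P(Coin 1 | heads) = 0.1800 / 0.43000 = 0.4186.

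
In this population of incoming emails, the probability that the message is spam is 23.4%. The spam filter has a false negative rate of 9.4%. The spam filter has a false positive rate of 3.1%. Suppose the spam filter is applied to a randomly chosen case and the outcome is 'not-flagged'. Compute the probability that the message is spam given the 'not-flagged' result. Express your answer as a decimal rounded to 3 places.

Write H for 'the message is spam'. Prior odds H:¬H = 0.234/0.766 = 0.30548. For the 'not-flagged' outcome, the likelihood ratio is 0.094/0.969 = 0.097007.
Posterior odds = 0.30548 × 0.097007 = 0.029634, so P(H|E) = 0.029634/(1+0.029634) = 0.029.

P(H | E) ≈ 0.029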